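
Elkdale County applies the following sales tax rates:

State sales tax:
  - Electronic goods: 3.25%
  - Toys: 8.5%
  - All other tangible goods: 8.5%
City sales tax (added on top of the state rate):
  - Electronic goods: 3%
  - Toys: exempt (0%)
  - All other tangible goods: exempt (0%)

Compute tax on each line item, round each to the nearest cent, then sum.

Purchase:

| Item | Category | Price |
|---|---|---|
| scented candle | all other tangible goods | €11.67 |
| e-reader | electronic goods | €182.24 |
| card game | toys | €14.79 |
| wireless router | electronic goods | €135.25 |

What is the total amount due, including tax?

€366.04

Scented candle €11.67: all other tangible goods → 8.5% + 0% city = 8.5% → €0.99
E-reader €182.24: electronic goods → 3.25% + 3% city = 6.25% → €11.39
Card game €14.79: toys → 8.5% + 0% city = 8.5% → €1.26
Wireless router €135.25: electronic goods → 3.25% + 3% city = 6.25% → €8.45
Subtotal = €343.95; tax = €22.09; total due = €366.04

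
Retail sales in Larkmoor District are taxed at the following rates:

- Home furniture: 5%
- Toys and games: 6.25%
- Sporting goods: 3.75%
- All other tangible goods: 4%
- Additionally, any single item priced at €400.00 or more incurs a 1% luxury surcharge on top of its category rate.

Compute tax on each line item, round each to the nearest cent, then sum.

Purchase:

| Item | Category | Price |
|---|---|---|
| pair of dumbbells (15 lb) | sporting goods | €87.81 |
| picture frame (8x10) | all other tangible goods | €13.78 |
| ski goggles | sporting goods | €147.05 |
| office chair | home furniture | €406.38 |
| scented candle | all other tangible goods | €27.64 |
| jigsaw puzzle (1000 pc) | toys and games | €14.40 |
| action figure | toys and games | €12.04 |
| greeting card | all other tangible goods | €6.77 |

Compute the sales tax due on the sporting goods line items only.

Pair of dumbbells (15 lb) €87.81: sporting goods → 3.75% → €3.29
Ski goggles €147.05: sporting goods → 3.75% → €5.51
Tax on sporting goods = €3.29 + €5.51 = €8.80

€8.80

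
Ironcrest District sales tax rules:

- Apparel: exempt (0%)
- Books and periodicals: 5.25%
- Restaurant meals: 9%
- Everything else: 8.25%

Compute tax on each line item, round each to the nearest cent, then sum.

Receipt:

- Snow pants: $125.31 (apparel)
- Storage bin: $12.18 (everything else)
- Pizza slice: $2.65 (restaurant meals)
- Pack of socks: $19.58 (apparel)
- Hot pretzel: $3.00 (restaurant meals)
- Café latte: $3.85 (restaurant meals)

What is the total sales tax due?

Snow pants $125.31: apparel → 0% → $0.00
Storage bin $12.18: everything else → 8.25% → $1.00
Pizza slice $2.65: restaurant meals → 9% → $0.24
Pack of socks $19.58: apparel → 0% → $0.00
Hot pretzel $3.00: restaurant meals → 9% → $0.27
Café latte $3.85: restaurant meals → 9% → $0.35
Total tax = $1.00 + $0.24 + $0.27 + $0.35 = $1.86

$1.86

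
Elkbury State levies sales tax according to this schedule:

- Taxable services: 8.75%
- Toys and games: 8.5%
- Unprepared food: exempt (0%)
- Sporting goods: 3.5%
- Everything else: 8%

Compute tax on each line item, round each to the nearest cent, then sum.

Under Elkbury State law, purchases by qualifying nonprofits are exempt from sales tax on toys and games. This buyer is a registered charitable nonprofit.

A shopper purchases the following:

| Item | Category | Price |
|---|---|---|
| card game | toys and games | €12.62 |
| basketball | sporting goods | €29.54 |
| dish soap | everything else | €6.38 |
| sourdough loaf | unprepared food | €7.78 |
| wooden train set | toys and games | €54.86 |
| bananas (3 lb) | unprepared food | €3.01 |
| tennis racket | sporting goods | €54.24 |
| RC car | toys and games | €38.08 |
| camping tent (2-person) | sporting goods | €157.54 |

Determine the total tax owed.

Card game €12.62: toys and games, buyer-exempt → 0% → €0.00
Basketball €29.54: sporting goods → 3.5% → €1.03
Dish soap €6.38: everything else → 8% → €0.51
Sourdough loaf €7.78: unprepared food → 0% → €0.00
Wooden train set €54.86: toys and games, buyer-exempt → 0% → €0.00
Bananas (3 lb) €3.01: unprepared food → 0% → €0.00
Tennis racket €54.24: sporting goods → 3.5% → €1.90
RC car €38.08: toys and games, buyer-exempt → 0% → €0.00
Camping tent (2-person) €157.54: sporting goods → 3.5% → €5.51
Total tax = €1.03 + €0.51 + €1.90 + €5.51 = €8.95

€8.95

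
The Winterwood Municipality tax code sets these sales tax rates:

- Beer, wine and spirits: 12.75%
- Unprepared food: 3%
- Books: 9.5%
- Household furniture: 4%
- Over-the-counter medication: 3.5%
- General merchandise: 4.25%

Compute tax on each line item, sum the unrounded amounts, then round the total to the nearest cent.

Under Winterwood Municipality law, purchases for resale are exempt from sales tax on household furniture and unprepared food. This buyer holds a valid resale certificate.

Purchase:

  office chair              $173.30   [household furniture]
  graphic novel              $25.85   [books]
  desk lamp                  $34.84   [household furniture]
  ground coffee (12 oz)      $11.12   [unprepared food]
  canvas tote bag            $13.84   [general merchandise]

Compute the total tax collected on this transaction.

Office chair $173.30: household furniture, buyer-exempt → 0% → $0.00
Graphic novel $25.85: books → 9.5% → $2.45575
Desk lamp $34.84: household furniture, buyer-exempt → 0% → $0.00
Ground coffee (12 oz) $11.12: unprepared food, buyer-exempt → 0% → $0.00
Canvas tote bag $13.84: general merchandise → 4.25% → $0.5882
Unrounded tax sum = $3.04395 → $3.04

$3.04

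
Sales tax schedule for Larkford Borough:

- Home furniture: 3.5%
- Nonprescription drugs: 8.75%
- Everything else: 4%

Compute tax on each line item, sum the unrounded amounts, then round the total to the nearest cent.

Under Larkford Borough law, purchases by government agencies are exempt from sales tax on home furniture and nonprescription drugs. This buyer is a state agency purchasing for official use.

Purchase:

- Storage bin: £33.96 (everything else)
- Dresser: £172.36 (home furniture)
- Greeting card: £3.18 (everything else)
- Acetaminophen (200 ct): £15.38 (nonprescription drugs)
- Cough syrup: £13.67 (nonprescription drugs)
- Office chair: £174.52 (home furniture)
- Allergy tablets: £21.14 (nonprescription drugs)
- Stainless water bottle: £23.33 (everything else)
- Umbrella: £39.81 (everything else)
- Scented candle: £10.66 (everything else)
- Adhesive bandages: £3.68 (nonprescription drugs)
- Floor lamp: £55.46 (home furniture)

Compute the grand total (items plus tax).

£571.59

Storage bin £33.96: everything else → 4% → £1.3584
Dresser £172.36: home furniture, buyer-exempt → 0% → £0.00
Greeting card £3.18: everything else → 4% → £0.1272
Acetaminophen (200 ct) £15.38: nonprescription drugs, buyer-exempt → 0% → £0.00
Cough syrup £13.67: nonprescription drugs, buyer-exempt → 0% → £0.00
Office chair £174.52: home furniture, buyer-exempt → 0% → £0.00
Allergy tablets £21.14: nonprescription drugs, buyer-exempt → 0% → £0.00
Stainless water bottle £23.33: everything else → 4% → £0.9332
Umbrella £39.81: everything else → 4% → £1.5924
Scented candle £10.66: everything else → 4% → £0.4264
Adhesive bandages £3.68: nonprescription drugs, buyer-exempt → 0% → £0.00
Floor lamp £55.46: home furniture, buyer-exempt → 0% → £0.00
Subtotal = £567.15; unrounded tax = £4.4376 → £4.44; total due = £571.59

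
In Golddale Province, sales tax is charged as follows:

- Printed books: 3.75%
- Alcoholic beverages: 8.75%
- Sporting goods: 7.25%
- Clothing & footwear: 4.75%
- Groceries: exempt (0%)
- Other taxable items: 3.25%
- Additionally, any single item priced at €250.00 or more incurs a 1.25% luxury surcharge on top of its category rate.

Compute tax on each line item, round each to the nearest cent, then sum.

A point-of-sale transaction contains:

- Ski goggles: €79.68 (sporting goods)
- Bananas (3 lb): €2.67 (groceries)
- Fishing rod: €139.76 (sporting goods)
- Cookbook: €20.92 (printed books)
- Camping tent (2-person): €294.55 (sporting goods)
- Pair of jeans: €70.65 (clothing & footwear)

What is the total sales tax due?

Ski goggles €79.68: sporting goods → 7.25% → €5.78
Bananas (3 lb) €2.67: groceries → 0% → €0.00
Fishing rod €139.76: sporting goods → 7.25% → €10.13
Cookbook €20.92: printed books → 3.75% → €0.78
Camping tent (2-person) €294.55: sporting goods → 7.25% + 1.25% surcharge = 8.5% → €25.04
Pair of jeans €70.65: clothing & footwear → 4.75% → €3.36
Total tax = €5.78 + €10.13 + €0.78 + €25.04 + €3.36 = €45.09

€45.09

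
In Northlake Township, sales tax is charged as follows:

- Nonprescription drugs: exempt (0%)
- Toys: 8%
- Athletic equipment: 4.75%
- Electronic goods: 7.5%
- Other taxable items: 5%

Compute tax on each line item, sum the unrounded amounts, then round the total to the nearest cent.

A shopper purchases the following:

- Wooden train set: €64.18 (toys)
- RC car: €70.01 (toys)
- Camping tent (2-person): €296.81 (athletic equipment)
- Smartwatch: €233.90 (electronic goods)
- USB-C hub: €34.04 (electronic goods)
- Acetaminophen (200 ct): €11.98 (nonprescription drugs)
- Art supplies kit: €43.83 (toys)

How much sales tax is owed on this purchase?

Wooden train set €64.18: toys → 8% → €5.1344
RC car €70.01: toys → 8% → €5.6008
Camping tent (2-person) €296.81: athletic equipment → 4.75% → €14.098475
Smartwatch €233.90: electronic goods → 7.5% → €17.5425
USB-C hub €34.04: electronic goods → 7.5% → €2.553
Acetaminophen (200 ct) €11.98: nonprescription drugs → 0% → €0.00
Art supplies kit €43.83: toys → 8% → €3.5064
Unrounded tax sum = €48.435575 → €48.44

€48.44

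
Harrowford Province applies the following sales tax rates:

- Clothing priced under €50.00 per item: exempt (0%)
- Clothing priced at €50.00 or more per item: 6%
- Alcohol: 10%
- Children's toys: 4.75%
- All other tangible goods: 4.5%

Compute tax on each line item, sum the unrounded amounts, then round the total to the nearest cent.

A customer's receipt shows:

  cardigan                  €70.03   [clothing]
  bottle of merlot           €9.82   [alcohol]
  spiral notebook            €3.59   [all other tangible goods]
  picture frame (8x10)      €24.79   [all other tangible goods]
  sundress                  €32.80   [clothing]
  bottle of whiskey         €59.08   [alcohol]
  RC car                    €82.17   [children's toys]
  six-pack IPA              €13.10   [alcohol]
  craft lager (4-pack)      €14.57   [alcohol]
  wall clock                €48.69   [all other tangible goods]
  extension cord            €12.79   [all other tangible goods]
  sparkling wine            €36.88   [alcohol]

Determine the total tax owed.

€25.49

Cardigan €70.03: clothing, €50.00 or more → 6% → €4.2018
Bottle of merlot €9.82: alcohol → 10% → €0.982
Spiral notebook €3.59: all other tangible goods → 4.5% → €0.16155
Picture frame (8x10) €24.79: all other tangible goods → 4.5% → €1.11555
Sundress €32.80: clothing, under €50.00 → 0% → €0.00
Bottle of whiskey €59.08: alcohol → 10% → €5.908
RC car €82.17: children's toys → 4.75% → €3.903075
Six-pack IPA €13.10: alcohol → 10% → €1.31
Craft lager (4-pack) €14.57: alcohol → 10% → €1.457
Wall clock €48.69: all other tangible goods → 4.5% → €2.19105
Extension cord €12.79: all other tangible goods → 4.5% → €0.57555
Sparkling wine €36.88: alcohol → 10% → €3.688
Unrounded tax sum = €25.493575 → €25.49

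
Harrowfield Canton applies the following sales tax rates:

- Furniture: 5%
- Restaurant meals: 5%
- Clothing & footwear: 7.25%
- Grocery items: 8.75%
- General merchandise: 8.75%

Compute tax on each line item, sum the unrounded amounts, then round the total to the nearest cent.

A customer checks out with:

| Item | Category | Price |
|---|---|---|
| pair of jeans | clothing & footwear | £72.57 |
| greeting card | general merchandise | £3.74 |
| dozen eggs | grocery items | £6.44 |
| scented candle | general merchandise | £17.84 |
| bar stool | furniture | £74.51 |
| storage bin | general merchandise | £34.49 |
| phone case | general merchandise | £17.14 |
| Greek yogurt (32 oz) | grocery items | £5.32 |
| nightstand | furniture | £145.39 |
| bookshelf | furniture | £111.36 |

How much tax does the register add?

£29.26

Pair of jeans £72.57: clothing & footwear → 7.25% → £5.261325
Greeting card £3.74: general merchandise → 8.75% → £0.32725
Dozen eggs £6.44: grocery items → 8.75% → £0.5635
Scented candle £17.84: general merchandise → 8.75% → £1.561
Bar stool £74.51: furniture → 5% → £3.7255
Storage bin £34.49: general merchandise → 8.75% → £3.017875
Phone case £17.14: general merchandise → 8.75% → £1.49975
Greek yogurt (32 oz) £5.32: grocery items → 8.75% → £0.4655
Nightstand £145.39: furniture → 5% → £7.2695
Bookshelf £111.36: furniture → 5% → £5.568
Unrounded tax sum = £29.2592 → £29.26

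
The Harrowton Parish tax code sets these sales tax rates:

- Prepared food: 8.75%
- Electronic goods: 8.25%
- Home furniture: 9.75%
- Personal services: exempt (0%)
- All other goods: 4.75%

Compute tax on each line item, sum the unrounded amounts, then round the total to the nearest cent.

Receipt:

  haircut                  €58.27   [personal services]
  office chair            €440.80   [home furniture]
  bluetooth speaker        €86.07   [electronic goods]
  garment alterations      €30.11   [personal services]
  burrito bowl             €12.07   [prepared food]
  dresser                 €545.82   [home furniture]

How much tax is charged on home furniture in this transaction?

€96.20

Office chair €440.80: home furniture → 9.75% → €42.978
Dresser €545.82: home furniture → 9.75% → €53.21745
Tax on home furniture: unrounded sum = €96.19545 → €96.20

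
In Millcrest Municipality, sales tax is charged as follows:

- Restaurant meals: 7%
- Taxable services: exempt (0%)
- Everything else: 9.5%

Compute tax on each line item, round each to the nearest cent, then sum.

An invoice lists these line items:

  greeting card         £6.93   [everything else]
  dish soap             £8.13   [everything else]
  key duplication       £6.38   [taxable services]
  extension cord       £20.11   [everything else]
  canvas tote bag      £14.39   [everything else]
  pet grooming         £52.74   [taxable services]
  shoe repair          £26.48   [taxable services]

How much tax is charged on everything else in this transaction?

£4.71

Greeting card £6.93: everything else → 9.5% → £0.66
Dish soap £8.13: everything else → 9.5% → £0.77
Extension cord £20.11: everything else → 9.5% → £1.91
Canvas tote bag £14.39: everything else → 9.5% → £1.37
Tax on everything else = £0.66 + £0.77 + £1.91 + £1.37 = £4.71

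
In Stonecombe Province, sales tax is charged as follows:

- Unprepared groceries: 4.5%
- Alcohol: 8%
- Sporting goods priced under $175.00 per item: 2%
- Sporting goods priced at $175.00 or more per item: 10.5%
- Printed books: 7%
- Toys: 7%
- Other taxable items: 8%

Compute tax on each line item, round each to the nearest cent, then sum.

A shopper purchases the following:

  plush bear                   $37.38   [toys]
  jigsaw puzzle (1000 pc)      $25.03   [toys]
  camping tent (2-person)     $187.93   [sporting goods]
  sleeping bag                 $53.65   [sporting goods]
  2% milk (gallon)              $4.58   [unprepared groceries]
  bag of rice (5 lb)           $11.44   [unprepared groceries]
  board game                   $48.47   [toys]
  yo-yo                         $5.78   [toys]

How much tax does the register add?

Plush bear $37.38: toys → 7% → $2.62
Jigsaw puzzle (1000 pc) $25.03: toys → 7% → $1.75
Camping tent (2-person) $187.93: sporting goods, $175.00 or more → 10.5% → $19.73
Sleeping bag $53.65: sporting goods, under $175.00 → 2% → $1.07
2% milk (gallon) $4.58: unprepared groceries → 4.5% → $0.21
Bag of rice (5 lb) $11.44: unprepared groceries → 4.5% → $0.51
Board game $48.47: toys → 7% → $3.39
Yo-yo $5.78: toys → 7% → $0.40
Total tax = $2.62 + $1.75 + $19.73 + $1.07 + $0.21 + $0.51 + $3.39 + $0.40 = $29.68

$29.68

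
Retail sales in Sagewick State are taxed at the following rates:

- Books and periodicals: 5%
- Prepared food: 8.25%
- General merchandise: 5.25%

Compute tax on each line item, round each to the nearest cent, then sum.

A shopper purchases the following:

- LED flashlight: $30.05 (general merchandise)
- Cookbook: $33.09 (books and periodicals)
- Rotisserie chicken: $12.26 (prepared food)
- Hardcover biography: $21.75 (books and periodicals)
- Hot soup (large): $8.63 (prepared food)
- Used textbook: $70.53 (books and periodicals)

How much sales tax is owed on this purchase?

$9.57

LED flashlight $30.05: general merchandise → 5.25% → $1.58
Cookbook $33.09: books and periodicals → 5% → $1.65
Rotisserie chicken $12.26: prepared food → 8.25% → $1.01
Hardcover biography $21.75: books and periodicals → 5% → $1.09
Hot soup (large) $8.63: prepared food → 8.25% → $0.71
Used textbook $70.53: books and periodicals → 5% → $3.53
Total tax = $1.58 + $1.65 + $1.01 + $1.09 + $0.71 + $3.53 = $9.57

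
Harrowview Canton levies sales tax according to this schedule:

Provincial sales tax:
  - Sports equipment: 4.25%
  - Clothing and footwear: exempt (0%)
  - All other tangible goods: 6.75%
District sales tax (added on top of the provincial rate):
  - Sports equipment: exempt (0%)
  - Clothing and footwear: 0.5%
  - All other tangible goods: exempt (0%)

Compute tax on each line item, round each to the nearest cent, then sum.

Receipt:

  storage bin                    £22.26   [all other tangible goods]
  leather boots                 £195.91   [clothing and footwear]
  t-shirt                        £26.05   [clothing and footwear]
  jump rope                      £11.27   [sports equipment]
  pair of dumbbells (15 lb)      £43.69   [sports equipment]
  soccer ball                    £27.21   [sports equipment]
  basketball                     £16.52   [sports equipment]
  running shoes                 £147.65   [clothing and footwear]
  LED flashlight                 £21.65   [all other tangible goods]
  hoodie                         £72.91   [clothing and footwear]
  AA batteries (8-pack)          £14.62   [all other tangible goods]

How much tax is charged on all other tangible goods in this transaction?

£3.95

Storage bin £22.26: all other tangible goods → 6.75% + 0% district = 6.75% → £1.50
LED flashlight £21.65: all other tangible goods → 6.75% + 0% district = 6.75% → £1.46
AA batteries (8-pack) £14.62: all other tangible goods → 6.75% + 0% district = 6.75% → £0.99
Tax on all other tangible goods = £1.50 + £1.46 + £0.99 = £3.95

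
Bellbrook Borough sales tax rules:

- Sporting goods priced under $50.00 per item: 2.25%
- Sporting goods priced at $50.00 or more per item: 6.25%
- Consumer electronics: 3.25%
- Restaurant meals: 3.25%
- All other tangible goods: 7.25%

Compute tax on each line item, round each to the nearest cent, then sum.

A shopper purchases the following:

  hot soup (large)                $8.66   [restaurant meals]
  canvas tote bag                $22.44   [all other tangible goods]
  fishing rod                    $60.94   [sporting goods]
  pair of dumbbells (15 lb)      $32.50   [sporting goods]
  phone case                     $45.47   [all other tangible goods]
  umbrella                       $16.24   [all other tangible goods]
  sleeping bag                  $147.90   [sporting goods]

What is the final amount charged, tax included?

Hot soup (large) $8.66: restaurant meals → 3.25% → $0.28
Canvas tote bag $22.44: all other tangible goods → 7.25% → $1.63
Fishing rod $60.94: sporting goods, $50.00 or more → 6.25% → $3.81
Pair of dumbbells (15 lb) $32.50: sporting goods, under $50.00 → 2.25% → $0.73
Phone case $45.47: all other tangible goods → 7.25% → $3.30
Umbrella $16.24: all other tangible goods → 7.25% → $1.18
Sleeping bag $147.90: sporting goods, $50.00 or more → 6.25% → $9.24
Subtotal = $334.15; tax = $20.17; total due = $354.32

$354.32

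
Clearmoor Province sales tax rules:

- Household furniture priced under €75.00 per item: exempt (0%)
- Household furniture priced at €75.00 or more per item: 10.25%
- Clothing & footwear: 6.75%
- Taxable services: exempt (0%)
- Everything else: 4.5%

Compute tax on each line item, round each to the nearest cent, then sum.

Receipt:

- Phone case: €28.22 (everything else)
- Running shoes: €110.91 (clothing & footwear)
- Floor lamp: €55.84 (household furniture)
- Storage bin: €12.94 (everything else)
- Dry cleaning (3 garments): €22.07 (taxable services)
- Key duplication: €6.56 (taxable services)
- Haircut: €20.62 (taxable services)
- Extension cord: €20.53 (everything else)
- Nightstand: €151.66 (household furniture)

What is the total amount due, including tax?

Phone case €28.22: everything else → 4.5% → €1.27
Running shoes €110.91: clothing & footwear → 6.75% → €7.49
Floor lamp €55.84: household furniture, under €75.00 → 0% → €0.00
Storage bin €12.94: everything else → 4.5% → €0.58
Dry cleaning (3 garments) €22.07: taxable services → 0% → €0.00
Key duplication €6.56: taxable services → 0% → €0.00
Haircut €20.62: taxable services → 0% → €0.00
Extension cord €20.53: everything else → 4.5% → €0.92
Nightstand €151.66: household furniture, €75.00 or more → 10.25% → €15.55
Subtotal = €429.35; tax = €25.81; total due = €455.16

€455.16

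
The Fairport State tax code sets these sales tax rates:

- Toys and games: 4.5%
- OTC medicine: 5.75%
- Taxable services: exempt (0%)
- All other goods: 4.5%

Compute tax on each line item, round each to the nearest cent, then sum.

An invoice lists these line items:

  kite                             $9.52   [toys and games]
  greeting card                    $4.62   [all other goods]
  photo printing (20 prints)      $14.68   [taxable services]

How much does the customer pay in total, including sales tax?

$29.46

Kite $9.52: toys and games → 4.5% → $0.43
Greeting card $4.62: all other goods → 4.5% → $0.21
Photo printing (20 prints) $14.68: taxable services → 0% → $0.00
Subtotal = $28.82; tax = $0.64; total due = $29.46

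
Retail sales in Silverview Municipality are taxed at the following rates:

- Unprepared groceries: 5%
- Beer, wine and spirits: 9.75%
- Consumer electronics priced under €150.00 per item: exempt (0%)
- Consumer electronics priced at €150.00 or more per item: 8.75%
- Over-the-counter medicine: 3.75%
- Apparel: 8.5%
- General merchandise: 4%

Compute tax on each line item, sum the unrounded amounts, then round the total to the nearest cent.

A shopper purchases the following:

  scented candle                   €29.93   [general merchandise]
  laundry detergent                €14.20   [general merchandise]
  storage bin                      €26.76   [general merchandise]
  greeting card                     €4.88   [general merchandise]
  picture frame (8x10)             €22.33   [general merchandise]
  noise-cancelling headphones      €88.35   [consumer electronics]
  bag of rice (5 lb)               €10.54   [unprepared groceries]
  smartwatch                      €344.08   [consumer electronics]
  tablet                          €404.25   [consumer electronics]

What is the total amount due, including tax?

€1015.25

Scented candle €29.93: general merchandise → 4% → €1.1972
Laundry detergent €14.20: general merchandise → 4% → €0.568
Storage bin €26.76: general merchandise → 4% → €1.0704
Greeting card €4.88: general merchandise → 4% → €0.1952
Picture frame (8x10) €22.33: general merchandise → 4% → €0.8932
Noise-cancelling headphones €88.35: consumer electronics, under €150.00 → 0% → €0.00
Bag of rice (5 lb) €10.54: unprepared groceries → 5% → €0.527
Smartwatch €344.08: consumer electronics, €150.00 or more → 8.75% → €30.107
Tablet €404.25: consumer electronics, €150.00 or more → 8.75% → €35.371875
Subtotal = €945.32; unrounded tax = €69.929875 → €69.93; total due = €1015.25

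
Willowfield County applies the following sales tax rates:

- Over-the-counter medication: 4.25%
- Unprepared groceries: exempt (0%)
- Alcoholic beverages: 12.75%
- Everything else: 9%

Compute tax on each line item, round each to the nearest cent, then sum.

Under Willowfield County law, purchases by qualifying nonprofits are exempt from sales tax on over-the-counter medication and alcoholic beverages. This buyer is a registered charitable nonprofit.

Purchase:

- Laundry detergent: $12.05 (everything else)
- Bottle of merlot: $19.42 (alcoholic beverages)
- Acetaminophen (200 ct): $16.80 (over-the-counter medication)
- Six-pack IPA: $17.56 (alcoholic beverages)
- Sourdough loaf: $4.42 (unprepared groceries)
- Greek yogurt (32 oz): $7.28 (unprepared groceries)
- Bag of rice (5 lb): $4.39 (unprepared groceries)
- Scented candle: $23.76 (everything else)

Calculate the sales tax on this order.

Laundry detergent $12.05: everything else → 9% → $1.08
Bottle of merlot $19.42: alcoholic beverages, buyer-exempt → 0% → $0.00
Acetaminophen (200 ct) $16.80: over-the-counter medication, buyer-exempt → 0% → $0.00
Six-pack IPA $17.56: alcoholic beverages, buyer-exempt → 0% → $0.00
Sourdough loaf $4.42: unprepared groceries → 0% → $0.00
Greek yogurt (32 oz) $7.28: unprepared groceries → 0% → $0.00
Bag of rice (5 lb) $4.39: unprepared groceries → 0% → $0.00
Scented candle $23.76: everything else → 9% → $2.14
Total tax = $1.08 + $2.14 = $3.22

$3.22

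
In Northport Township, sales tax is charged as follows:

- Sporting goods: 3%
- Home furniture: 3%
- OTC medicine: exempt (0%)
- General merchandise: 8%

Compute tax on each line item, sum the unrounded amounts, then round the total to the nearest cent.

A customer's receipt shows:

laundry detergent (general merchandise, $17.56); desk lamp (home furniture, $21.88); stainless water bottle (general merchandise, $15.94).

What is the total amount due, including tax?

$58.72

Laundry detergent $17.56: general merchandise → 8% → $1.4048
Desk lamp $21.88: home furniture → 3% → $0.6564
Stainless water bottle $15.94: general merchandise → 8% → $1.2752
Subtotal = $55.38; unrounded tax = $3.3364 → $3.34; total due = $58.72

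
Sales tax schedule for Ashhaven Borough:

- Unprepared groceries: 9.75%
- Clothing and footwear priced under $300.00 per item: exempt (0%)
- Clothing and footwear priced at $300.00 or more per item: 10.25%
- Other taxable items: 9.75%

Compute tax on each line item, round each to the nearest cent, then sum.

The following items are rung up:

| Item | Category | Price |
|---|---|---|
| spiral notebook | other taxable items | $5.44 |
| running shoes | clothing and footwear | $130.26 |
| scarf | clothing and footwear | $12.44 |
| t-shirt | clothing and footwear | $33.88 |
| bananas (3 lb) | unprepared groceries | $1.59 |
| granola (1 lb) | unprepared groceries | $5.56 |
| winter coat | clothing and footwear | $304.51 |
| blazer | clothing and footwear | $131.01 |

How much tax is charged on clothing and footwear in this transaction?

$31.21

Running shoes $130.26: clothing and footwear, under $300.00 → 0% → $0.00
Scarf $12.44: clothing and footwear, under $300.00 → 0% → $0.00
T-shirt $33.88: clothing and footwear, under $300.00 → 0% → $0.00
Winter coat $304.51: clothing and footwear, $300.00 or more → 10.25% → $31.21
Blazer $131.01: clothing and footwear, under $300.00 → 0% → $0.00
Tax on clothing and footwear = $0.00 + $0.00 + $0.00 + $31.21 + $0.00 = $31.21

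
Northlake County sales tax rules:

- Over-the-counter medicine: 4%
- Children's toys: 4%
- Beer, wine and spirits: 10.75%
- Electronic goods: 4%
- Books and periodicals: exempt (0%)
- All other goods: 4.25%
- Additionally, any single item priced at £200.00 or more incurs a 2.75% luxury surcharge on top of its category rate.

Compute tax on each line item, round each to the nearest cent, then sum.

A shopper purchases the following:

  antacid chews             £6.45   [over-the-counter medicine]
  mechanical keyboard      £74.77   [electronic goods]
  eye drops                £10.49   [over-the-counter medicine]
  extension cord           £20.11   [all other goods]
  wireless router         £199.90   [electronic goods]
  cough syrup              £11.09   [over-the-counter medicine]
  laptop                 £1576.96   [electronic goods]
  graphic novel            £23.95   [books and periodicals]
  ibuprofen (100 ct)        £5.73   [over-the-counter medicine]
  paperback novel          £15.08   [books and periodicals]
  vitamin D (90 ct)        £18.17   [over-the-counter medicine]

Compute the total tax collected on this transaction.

Antacid chews £6.45: over-the-counter medicine → 4% → £0.26
Mechanical keyboard £74.77: electronic goods → 4% → £2.99
Eye drops £10.49: over-the-counter medicine → 4% → £0.42
Extension cord £20.11: all other goods → 4.25% → £0.85
Wireless router £199.90: electronic goods → 4% → £8.00
Cough syrup £11.09: over-the-counter medicine → 4% → £0.44
Laptop £1576.96: electronic goods → 4% + 2.75% surcharge = 6.75% → £106.44
Graphic novel £23.95: books and periodicals → 0% → £0.00
Ibuprofen (100 ct) £5.73: over-the-counter medicine → 4% → £0.23
Paperback novel £15.08: books and periodicals → 0% → £0.00
Vitamin D (90 ct) £18.17: over-the-counter medicine → 4% → £0.73
Total tax = £0.26 + £2.99 + £0.42 + £0.85 + £8.00 + £0.44 + £106.44 + £0.23 + £0.73 = £120.36

£120.36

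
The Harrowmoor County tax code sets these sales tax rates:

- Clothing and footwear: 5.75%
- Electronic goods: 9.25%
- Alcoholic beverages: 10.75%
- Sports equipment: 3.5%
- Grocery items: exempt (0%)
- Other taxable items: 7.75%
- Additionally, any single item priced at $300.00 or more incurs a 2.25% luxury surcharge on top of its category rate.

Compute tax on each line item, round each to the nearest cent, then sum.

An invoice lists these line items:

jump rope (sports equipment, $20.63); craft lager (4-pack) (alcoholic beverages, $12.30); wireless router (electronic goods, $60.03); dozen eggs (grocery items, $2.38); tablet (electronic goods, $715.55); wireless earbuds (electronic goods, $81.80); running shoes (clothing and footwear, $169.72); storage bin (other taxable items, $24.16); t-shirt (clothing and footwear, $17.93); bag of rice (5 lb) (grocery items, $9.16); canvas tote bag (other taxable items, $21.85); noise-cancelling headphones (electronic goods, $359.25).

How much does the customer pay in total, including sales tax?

Jump rope $20.63: sports equipment → 3.5% → $0.72
Craft lager (4-pack) $12.30: alcoholic beverages → 10.75% → $1.32
Wireless router $60.03: electronic goods → 9.25% → $5.55
Dozen eggs $2.38: grocery items → 0% → $0.00
Tablet $715.55: electronic goods → 9.25% + 2.25% surcharge = 11.5% → $82.29
Wireless earbuds $81.80: electronic goods → 9.25% → $7.57
Running shoes $169.72: clothing and footwear → 5.75% → $9.76
Storage bin $24.16: other taxable items → 7.75% → $1.87
T-shirt $17.93: clothing and footwear → 5.75% → $1.03
Bag of rice (5 lb) $9.16: grocery items → 0% → $0.00
Canvas tote bag $21.85: other taxable items → 7.75% → $1.69
Noise-cancelling headphones $359.25: electronic goods → 9.25% + 2.25% surcharge = 11.5% → $41.31
Subtotal = $1494.76; tax = $153.11; total due = $1647.87

$1647.87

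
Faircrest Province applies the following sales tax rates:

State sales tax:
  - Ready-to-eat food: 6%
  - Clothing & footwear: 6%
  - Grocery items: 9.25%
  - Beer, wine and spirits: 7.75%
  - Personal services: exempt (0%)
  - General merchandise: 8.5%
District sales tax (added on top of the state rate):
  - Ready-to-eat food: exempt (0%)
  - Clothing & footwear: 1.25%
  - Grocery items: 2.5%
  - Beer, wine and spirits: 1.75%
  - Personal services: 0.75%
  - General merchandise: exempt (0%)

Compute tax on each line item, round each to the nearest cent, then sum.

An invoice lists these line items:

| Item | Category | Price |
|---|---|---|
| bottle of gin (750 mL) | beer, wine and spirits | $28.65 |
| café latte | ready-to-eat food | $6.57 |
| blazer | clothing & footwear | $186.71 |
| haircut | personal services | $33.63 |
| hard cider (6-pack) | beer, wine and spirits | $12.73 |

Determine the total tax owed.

$18.11

Bottle of gin (750 mL) $28.65: beer, wine and spirits → 7.75% + 1.75% district = 9.5% → $2.72
Café latte $6.57: ready-to-eat food → 6% + 0% district = 6% → $0.39
Blazer $186.71: clothing & footwear → 6% + 1.25% district = 7.25% → $13.54
Haircut $33.63: personal services → 0% + 0.75% district = 0.75% → $0.25
Hard cider (6-pack) $12.73: beer, wine and spirits → 7.75% + 1.75% district = 9.5% → $1.21
Total tax = $2.72 + $0.39 + $13.54 + $0.25 + $1.21 = $18.11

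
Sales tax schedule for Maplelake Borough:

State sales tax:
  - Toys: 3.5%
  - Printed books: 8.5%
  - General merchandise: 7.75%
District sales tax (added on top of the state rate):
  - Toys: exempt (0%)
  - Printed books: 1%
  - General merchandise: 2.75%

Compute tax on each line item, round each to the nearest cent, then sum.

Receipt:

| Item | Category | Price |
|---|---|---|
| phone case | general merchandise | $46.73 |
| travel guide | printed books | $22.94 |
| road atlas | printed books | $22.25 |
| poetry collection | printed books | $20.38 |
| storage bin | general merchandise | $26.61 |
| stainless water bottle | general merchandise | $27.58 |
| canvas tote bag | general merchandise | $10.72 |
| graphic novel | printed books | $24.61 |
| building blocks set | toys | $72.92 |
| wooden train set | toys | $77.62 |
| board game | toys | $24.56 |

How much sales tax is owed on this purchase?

Phone case $46.73: general merchandise → 7.75% + 2.75% district = 10.5% → $4.91
Travel guide $22.94: printed books → 8.5% + 1% district = 9.5% → $2.18
Road atlas $22.25: printed books → 8.5% + 1% district = 9.5% → $2.11
Poetry collection $20.38: printed books → 8.5% + 1% district = 9.5% → $1.94
Storage bin $26.61: general merchandise → 7.75% + 2.75% district = 10.5% → $2.79
Stainless water bottle $27.58: general merchandise → 7.75% + 2.75% district = 10.5% → $2.90
Canvas tote bag $10.72: general merchandise → 7.75% + 2.75% district = 10.5% → $1.13
Graphic novel $24.61: printed books → 8.5% + 1% district = 9.5% → $2.34
Building blocks set $72.92: toys → 3.5% + 0% district = 3.5% → $2.55
Wooden train set $77.62: toys → 3.5% + 0% district = 3.5% → $2.72
Board game $24.56: toys → 3.5% + 0% district = 3.5% → $0.86
Total tax = $4.91 + $2.18 + $2.11 + $1.94 + $2.79 + $2.90 + $1.13 + $2.34 + $2.55 + $2.72 + $0.86 = $26.43

$26.43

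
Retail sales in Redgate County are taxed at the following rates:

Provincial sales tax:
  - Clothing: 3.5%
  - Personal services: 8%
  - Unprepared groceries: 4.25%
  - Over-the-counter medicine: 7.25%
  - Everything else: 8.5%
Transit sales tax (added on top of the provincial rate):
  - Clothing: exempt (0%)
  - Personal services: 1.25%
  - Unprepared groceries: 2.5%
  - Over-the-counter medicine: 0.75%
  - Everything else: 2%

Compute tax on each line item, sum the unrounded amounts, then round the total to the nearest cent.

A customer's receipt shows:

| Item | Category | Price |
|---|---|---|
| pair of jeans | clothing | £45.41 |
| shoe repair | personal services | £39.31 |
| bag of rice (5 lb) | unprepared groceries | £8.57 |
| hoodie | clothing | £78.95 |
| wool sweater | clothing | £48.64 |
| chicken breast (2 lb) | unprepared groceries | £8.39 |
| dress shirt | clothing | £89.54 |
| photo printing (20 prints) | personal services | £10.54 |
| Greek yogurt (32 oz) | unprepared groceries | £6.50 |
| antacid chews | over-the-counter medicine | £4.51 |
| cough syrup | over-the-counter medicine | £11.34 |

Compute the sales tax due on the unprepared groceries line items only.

Bag of rice (5 lb) £8.57: unprepared groceries → 4.25% + 2.5% transit = 6.75% → £0.578475
Chicken breast (2 lb) £8.39: unprepared groceries → 4.25% + 2.5% transit = 6.75% → £0.566325
Greek yogurt (32 oz) £6.50: unprepared groceries → 4.25% + 2.5% transit = 6.75% → £0.43875
Tax on unprepared groceries: unrounded sum = £1.58355 → £1.58

£1.58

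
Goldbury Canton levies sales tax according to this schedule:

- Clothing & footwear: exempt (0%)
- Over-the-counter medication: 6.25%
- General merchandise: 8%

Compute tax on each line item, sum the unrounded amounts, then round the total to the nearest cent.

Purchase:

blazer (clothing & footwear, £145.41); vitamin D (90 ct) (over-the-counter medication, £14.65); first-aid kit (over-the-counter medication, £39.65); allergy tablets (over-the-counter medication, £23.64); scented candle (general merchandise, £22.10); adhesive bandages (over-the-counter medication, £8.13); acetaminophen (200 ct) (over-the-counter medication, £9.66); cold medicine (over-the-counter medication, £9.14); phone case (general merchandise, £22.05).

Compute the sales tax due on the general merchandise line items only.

Scented candle £22.10: general merchandise → 8% → £1.768
Phone case £22.05: general merchandise → 8% → £1.764
Tax on general merchandise: unrounded sum = £3.532 → £3.53

£3.53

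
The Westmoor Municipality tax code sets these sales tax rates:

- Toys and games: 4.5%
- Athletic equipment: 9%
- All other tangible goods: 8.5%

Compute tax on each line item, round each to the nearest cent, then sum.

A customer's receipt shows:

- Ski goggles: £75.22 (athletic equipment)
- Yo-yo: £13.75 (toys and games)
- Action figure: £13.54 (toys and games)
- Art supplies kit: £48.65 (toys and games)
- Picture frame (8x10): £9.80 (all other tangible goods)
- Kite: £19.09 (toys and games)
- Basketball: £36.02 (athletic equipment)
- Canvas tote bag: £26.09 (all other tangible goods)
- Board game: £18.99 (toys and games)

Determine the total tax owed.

Ski goggles £75.22: athletic equipment → 9% → £6.77
Yo-yo £13.75: toys and games → 4.5% → £0.62
Action figure £13.54: toys and games → 4.5% → £0.61
Art supplies kit £48.65: toys and games → 4.5% → £2.19
Picture frame (8x10) £9.80: all other tangible goods → 8.5% → £0.83
Kite £19.09: toys and games → 4.5% → £0.86
Basketball £36.02: athletic equipment → 9% → £3.24
Canvas tote bag £26.09: all other tangible goods → 8.5% → £2.22
Board game £18.99: toys and games → 4.5% → £0.85
Total tax = £6.77 + £0.62 + £0.61 + £2.19 + £0.83 + £0.86 + £3.24 + £2.22 + £0.85 = £18.19

£18.19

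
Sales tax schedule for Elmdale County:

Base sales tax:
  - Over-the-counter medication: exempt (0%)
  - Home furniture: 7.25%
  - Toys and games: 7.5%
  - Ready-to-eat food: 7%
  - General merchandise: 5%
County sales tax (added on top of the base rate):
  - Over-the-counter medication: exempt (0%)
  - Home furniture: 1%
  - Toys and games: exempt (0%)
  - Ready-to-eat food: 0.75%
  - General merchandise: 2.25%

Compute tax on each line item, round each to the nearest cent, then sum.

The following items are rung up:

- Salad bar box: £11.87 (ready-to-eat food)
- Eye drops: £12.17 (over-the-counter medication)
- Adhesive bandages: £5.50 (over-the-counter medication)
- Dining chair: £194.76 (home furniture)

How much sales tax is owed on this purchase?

Salad bar box £11.87: ready-to-eat food → 7% + 0.75% county = 7.75% → £0.92
Eye drops £12.17: over-the-counter medication → 0% + 0% county = 0% → £0.00
Adhesive bandages £5.50: over-the-counter medication → 0% + 0% county = 0% → £0.00
Dining chair £194.76: home furniture → 7.25% + 1% county = 8.25% → £16.07
Total tax = £0.92 + £16.07 = £16.99

£16.99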